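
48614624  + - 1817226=46797398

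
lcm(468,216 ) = 2808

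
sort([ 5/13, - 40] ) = [-40, 5/13] 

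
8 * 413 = 3304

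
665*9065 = 6028225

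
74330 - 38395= 35935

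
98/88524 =49/44262 = 0.00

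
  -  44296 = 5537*( -8 )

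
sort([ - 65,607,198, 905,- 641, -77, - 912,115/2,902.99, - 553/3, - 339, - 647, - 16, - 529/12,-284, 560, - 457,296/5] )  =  [ - 912,  -  647, - 641, - 457, - 339,-284,- 553/3, - 77,-65, - 529/12,-16,115/2, 296/5,198 , 560 , 607,902.99,905 ] 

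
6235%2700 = 835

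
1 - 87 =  - 86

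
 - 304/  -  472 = 38/59 = 0.64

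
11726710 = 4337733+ 7388977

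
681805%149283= 84673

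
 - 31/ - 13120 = 31/13120 = 0.00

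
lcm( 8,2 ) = 8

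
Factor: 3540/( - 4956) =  - 5^1*7^( - 1) = - 5/7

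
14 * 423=5922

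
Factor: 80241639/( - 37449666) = - 2^( - 1 ) * 3^( - 1)*113^1*1091^( - 1 )*1907^( - 1 ) * 236701^1 = - 26747213/12483222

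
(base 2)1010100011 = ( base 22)18F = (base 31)LO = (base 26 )pp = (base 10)675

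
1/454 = 1/454= 0.00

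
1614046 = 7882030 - 6267984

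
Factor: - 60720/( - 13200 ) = 23/5  =  5^(  -  1 )*23^1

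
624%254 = 116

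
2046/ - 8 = -1023/4 = - 255.75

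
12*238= 2856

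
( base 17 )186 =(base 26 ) GF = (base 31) ds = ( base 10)431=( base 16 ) 1af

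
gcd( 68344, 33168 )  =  8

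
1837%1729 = 108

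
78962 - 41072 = 37890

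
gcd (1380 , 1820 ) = 20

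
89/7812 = 89/7812= 0.01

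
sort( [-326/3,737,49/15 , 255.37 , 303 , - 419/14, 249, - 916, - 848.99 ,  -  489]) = [ - 916 , - 848.99,-489, - 326/3, - 419/14,49/15 , 249, 255.37,303 , 737] 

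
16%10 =6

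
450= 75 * 6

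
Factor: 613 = 613^1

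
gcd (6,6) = 6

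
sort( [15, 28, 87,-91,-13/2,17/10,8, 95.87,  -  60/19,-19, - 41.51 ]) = [  -  91 ,  -  41.51,- 19,-13/2, - 60/19, 17/10, 8, 15,28, 87, 95.87 ]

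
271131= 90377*3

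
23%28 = 23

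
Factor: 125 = 5^3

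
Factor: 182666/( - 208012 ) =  - 209/238= -2^( - 1 ) * 7^( - 1)*11^1*17^( - 1)*19^1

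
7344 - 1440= 5904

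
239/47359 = 239/47359 = 0.01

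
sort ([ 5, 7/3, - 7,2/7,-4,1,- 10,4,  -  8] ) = [-10 , - 8, - 7, - 4,  2/7,1,  7/3  ,  4,5 ]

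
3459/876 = 1153/292 = 3.95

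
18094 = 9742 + 8352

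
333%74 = 37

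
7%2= 1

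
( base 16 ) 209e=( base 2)10000010011110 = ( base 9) 12407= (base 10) 8350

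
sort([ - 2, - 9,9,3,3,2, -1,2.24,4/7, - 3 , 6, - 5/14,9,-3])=[ - 9, - 3,  -  3, - 2, - 1,  -  5/14,4/7,2,2.24 , 3,3, 6,9,9] 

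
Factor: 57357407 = 263^1*467^2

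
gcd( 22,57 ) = 1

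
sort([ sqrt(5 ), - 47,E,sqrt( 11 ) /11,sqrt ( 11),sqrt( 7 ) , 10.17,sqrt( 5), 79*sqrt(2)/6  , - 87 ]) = [ - 87, - 47, sqrt(11)/11,sqrt (5),sqrt( 5),sqrt( 7), E,sqrt(11),10.17,79*sqrt( 2)/6 ] 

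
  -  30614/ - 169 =181 + 25/169 = 181.15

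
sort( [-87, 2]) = [ - 87,  2 ] 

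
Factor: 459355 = 5^1 * 13^1*37^1 * 191^1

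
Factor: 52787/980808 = 2^( - 3)*3^( - 1)*7^1 *7541^1 * 40867^( - 1 ) 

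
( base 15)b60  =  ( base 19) 720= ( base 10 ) 2565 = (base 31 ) 2kn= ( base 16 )A05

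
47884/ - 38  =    -  23942/19 = -1260.11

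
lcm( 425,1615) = 8075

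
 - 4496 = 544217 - 548713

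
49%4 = 1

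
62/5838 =31/2919 = 0.01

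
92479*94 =8693026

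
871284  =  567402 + 303882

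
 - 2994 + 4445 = 1451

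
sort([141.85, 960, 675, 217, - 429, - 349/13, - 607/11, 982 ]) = [- 429, - 607/11  , -349/13, 141.85, 217,675 , 960,982]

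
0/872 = 0 = 0.00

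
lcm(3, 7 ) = 21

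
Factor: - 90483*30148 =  - 2727881484 =- 2^2*3^1*7537^1*30161^1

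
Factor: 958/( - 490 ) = - 479/245= - 5^( - 1)*7^( - 2)*479^1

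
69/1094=69/1094=0.06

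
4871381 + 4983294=9854675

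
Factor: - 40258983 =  - 3^1*13419661^1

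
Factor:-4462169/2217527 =-13^( - 1)*19^1*170579^ ( - 1)*234851^1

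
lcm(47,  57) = 2679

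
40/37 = 1 + 3/37 = 1.08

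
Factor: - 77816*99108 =-2^5*3^2*71^1* 137^1*2753^1 = -  7712188128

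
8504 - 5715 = 2789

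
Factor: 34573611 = 3^1 * 2621^1*4397^1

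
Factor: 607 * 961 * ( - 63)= -3^2*7^1*31^2*607^1 = - 36749601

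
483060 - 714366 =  - 231306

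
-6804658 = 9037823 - 15842481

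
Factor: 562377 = 3^1*17^1*11027^1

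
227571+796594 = 1024165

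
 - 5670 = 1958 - 7628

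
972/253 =972/253  =  3.84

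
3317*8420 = 27929140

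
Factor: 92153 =92153^1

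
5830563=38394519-32563956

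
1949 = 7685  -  5736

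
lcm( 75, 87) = 2175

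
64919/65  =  64919/65 = 998.75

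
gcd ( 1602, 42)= 6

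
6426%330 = 156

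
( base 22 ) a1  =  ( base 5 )1341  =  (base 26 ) 8d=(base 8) 335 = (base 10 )221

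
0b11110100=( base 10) 244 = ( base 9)301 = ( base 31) 7r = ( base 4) 3310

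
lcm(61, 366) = 366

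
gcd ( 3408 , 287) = 1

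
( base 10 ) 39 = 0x27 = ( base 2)100111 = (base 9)43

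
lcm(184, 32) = 736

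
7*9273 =64911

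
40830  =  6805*6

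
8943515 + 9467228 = 18410743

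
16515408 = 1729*9552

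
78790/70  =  7879/7 =1125.57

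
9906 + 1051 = 10957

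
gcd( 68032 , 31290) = 2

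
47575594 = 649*73306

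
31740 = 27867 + 3873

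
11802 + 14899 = 26701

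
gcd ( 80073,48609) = 9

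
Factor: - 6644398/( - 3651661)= 2^1*13^( - 1 ) * 53^1*62683^1*280897^ ( - 1 ) 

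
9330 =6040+3290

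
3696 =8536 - 4840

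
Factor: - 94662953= - 7^2*11^1*17^1*10331^1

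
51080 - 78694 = - 27614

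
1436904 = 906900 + 530004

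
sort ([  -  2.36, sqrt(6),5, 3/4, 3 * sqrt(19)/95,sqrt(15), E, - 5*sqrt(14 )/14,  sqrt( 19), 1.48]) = [ - 2.36, - 5*sqrt( 14) /14,3*sqrt ( 19) /95,3/4, 1.48,sqrt( 6), E, sqrt( 15)  ,  sqrt( 19), 5]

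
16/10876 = 4/2719=0.00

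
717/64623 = 239/21541  =  0.01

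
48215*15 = 723225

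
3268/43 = 76 =76.00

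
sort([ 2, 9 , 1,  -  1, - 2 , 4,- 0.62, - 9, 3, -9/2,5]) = [ - 9, - 9/2, - 2, -1, - 0.62,1,2,3,  4,5,9 ]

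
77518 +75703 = 153221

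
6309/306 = 20 + 21/34 = 20.62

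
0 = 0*306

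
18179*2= 36358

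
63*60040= 3782520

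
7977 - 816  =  7161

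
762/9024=127/1504 = 0.08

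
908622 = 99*9178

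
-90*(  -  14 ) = 1260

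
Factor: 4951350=2^1*3^2 * 5^2*11003^1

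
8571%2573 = 852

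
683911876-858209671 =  - 174297795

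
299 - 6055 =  -5756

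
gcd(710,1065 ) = 355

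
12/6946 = 6/3473 = 0.00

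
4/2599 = 4/2599 = 0.00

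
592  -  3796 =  - 3204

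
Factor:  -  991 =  - 991^1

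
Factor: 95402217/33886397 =3^1*79^1*402541^1 * 33886397^( - 1)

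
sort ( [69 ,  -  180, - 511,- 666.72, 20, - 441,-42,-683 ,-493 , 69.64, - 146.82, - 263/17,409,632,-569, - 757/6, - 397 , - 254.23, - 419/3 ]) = [ - 683 ,- 666.72, - 569, - 511, -493 , - 441,- 397, - 254.23,- 180,  -  146.82, - 419/3 , - 757/6 , - 42, - 263/17,  20,69 , 69.64,409 , 632 ] 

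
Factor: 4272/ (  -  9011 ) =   -  2^4 *3^1*89^1*9011^( - 1)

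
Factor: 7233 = 3^1*2411^1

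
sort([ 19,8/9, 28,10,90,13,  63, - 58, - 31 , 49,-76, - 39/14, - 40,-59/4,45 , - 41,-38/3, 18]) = [- 76 ,  -  58,-41, - 40, - 31, - 59/4, - 38/3, - 39/14,8/9, 10, 13, 18, 19 , 28, 45 , 49, 63  ,  90]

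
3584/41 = 87 + 17/41 = 87.41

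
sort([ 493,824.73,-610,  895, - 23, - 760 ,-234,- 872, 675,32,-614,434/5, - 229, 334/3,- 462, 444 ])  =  [ - 872, - 760, - 614,-610,-462,-234, - 229, - 23, 32, 434/5,334/3, 444, 493 , 675,824.73, 895]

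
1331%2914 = 1331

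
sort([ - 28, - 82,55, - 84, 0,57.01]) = [ - 84, - 82, - 28, 0,55,57.01] 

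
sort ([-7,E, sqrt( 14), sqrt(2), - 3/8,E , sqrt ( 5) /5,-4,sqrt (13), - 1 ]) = [ - 7, - 4, -1, - 3/8 , sqrt (5 ) /5 , sqrt( 2), E,E,sqrt( 13 )  ,  sqrt ( 14)]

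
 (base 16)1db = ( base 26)I7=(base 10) 475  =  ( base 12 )337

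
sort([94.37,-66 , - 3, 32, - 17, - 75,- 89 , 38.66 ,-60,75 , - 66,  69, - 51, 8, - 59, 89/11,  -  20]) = [ - 89 , -75, - 66, - 66, -60, - 59, - 51,  -  20, - 17,-3, 8, 89/11, 32,38.66,69, 75 , 94.37]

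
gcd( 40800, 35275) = 425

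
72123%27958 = 16207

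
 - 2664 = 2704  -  5368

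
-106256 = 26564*(- 4 ) 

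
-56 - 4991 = -5047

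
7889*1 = 7889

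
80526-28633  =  51893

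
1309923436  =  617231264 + 692692172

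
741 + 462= 1203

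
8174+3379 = 11553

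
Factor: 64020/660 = 97^1 = 97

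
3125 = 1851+1274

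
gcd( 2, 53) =1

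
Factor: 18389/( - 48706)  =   -2^(- 1 )*7^(  -  2)*37^1 = - 37/98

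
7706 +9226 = 16932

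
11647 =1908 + 9739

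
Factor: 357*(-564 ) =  - 2^2 * 3^2*7^1 * 17^1 * 47^1 = -201348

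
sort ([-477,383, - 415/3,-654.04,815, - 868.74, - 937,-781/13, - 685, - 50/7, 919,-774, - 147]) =[  -  937, - 868.74, - 774, - 685,  -  654.04, - 477, - 147, - 415/3, - 781/13, - 50/7, 383 , 815,919] 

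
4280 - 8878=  - 4598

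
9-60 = - 51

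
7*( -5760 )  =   - 40320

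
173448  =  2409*72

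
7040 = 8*880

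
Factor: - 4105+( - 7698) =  - 11803 = -11^1*29^1 *37^1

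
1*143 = 143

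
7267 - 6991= 276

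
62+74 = 136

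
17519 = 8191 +9328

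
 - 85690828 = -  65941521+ - 19749307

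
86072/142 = 43036/71 = 606.14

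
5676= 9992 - 4316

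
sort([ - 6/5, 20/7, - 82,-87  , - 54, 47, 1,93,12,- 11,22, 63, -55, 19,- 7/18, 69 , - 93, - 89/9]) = [ - 93,- 87, - 82, - 55, - 54,-11, - 89/9, - 6/5, - 7/18,1, 20/7,12,19, 22, 47, 63,69, 93]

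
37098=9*4122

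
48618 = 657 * 74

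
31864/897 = 35+469/897 = 35.52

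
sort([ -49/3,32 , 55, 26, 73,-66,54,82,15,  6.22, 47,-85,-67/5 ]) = [ - 85, - 66, - 49/3 , - 67/5,6.22, 15,26, 32,47,54,55, 73, 82] 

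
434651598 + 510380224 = 945031822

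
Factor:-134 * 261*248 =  - 2^4*3^2*29^1*31^1 * 67^1 = - 8673552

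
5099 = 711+4388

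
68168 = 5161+63007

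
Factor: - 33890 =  - 2^1*5^1*3389^1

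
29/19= 1 + 10/19 = 1.53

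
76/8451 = 76/8451 = 0.01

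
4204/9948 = 1051/2487 = 0.42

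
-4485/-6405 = 299/427 = 0.70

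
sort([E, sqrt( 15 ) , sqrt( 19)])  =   [E,sqrt( 15),sqrt(19) ]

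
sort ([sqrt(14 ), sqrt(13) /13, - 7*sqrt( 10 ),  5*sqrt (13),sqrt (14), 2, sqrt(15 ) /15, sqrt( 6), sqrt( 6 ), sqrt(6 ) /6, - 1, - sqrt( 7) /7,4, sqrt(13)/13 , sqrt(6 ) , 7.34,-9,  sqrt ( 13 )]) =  [ - 7*sqrt(10), - 9,-1, - sqrt( 7 ) /7,sqrt(15) /15,sqrt (13 )/13, sqrt(13)/13,sqrt (6)/6, 2, sqrt(6), sqrt(6 ), sqrt( 6 ),sqrt( 13 ), sqrt (14), sqrt (14),4, 7.34, 5 * sqrt( 13)]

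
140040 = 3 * 46680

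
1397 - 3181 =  - 1784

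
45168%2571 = 1461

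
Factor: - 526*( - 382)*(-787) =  - 2^2*191^1* 263^1*787^1= -158133484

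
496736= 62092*8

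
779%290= 199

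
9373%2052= 1165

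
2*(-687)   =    -  1374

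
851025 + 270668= 1121693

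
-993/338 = - 993/338 =- 2.94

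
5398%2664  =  70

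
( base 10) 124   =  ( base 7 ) 235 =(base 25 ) 4O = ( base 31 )40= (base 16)7C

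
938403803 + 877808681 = 1816212484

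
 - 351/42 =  - 9 + 9/14 = - 8.36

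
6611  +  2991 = 9602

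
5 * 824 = 4120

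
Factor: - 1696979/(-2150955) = 3^( - 4 )*5^( - 1)*47^(-1)*113^( - 1 )*1696979^1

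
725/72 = 10 + 5/72 = 10.07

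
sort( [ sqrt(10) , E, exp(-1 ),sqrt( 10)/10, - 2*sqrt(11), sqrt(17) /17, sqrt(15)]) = [ - 2*sqrt(11), sqrt( 17 )/17,sqrt(10) /10,exp( - 1 ),E,  sqrt(10),sqrt( 15)] 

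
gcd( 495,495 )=495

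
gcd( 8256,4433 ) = 1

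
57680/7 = 8240 = 8240.00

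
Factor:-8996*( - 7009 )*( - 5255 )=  - 2^2*5^1*13^1*43^1 * 163^1* 173^1  *1051^1 = - 331343325820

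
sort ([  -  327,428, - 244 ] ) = [ - 327, - 244, 428] 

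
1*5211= 5211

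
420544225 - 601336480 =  - 180792255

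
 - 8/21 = -1+ 13/21  =  - 0.38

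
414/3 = 138 = 138.00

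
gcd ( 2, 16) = 2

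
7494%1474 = 124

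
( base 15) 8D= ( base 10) 133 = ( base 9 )157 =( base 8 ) 205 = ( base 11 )111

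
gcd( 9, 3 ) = 3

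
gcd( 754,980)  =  2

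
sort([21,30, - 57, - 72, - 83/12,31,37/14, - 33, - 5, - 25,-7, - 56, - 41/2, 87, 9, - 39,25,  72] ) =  [ - 72, - 57, - 56, - 39, - 33,-25, - 41/2, - 7,-83/12, - 5, 37/14,9,21,25, 30,31,72, 87 ]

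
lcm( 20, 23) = 460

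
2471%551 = 267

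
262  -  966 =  - 704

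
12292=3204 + 9088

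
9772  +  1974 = 11746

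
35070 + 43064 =78134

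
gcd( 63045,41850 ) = 135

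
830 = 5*166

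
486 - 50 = 436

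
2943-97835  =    -  94892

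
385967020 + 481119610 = 867086630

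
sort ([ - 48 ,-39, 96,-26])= [ - 48, - 39, - 26, 96] 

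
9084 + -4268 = 4816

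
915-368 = 547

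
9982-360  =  9622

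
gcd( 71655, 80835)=255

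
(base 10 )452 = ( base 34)da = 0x1c4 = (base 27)GK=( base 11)381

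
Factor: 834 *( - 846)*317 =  - 223663788 = - 2^2 * 3^3 * 47^1*139^1 * 317^1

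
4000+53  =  4053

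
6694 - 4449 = 2245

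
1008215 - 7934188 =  - 6925973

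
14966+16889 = 31855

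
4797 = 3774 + 1023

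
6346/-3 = -6346/3 = - 2115.33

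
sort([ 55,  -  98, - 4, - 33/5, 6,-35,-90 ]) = [  -  98, - 90,-35,-33/5, - 4,6,55 ]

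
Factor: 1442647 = 31^1*173^1*269^1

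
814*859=699226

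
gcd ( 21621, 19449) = 3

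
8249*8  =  65992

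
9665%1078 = 1041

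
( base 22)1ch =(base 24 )17l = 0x2FD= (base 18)269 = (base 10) 765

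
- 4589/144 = -4589/144 = - 31.87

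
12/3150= 2/525 = 0.00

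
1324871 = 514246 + 810625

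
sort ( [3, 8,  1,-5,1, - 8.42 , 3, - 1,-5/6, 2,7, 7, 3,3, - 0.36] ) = [ - 8.42,  -  5,-1, - 5/6,  -  0.36 , 1, 1,2,3,3,  3,3,7,7, 8 ] 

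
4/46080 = 1/11520  =  0.00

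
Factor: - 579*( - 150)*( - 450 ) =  - 39082500 = -2^2 * 3^4 * 5^4*193^1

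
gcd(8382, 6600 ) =66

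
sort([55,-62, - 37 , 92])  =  [  -  62, - 37,55, 92]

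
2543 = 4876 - 2333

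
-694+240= - 454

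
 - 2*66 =-132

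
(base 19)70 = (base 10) 133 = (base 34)3V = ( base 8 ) 205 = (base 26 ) 53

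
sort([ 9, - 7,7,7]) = [ - 7,7, 7, 9 ]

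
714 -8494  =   - 7780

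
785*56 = 43960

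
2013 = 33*61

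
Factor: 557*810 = 451170 = 2^1 *3^4*5^1*557^1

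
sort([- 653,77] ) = [ - 653 , 77]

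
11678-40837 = - 29159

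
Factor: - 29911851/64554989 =-3^2*19^ ( - 1)*31^( - 1 )*127^(  -  1)*863^( - 1)*937^1*3547^1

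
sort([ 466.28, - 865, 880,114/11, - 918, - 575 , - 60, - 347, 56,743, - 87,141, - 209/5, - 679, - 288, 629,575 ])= [  -  918, - 865 , - 679,-575, - 347,-288,  -  87, - 60, - 209/5, 114/11,56, 141 , 466.28, 575, 629,743, 880 ] 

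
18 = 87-69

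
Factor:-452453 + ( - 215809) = -668262 = - 2^1*3^1*7^2 * 2273^1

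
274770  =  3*91590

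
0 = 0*6558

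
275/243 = 275/243 = 1.13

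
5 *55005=275025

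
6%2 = 0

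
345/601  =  345/601 = 0.57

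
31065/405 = 76+19/27 = 76.70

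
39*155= 6045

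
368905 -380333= - 11428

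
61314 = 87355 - 26041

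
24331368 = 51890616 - 27559248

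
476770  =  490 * 973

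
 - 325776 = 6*( - 54296)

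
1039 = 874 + 165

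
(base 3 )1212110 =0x552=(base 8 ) 2522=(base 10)1362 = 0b10101010010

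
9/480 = 3/160   =  0.02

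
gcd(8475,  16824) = 3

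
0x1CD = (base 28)GD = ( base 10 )461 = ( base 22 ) KL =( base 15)20B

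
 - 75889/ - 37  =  75889/37  =  2051.05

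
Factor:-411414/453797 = -2^1 * 3^1*191^1*359^1*453797^(-1) 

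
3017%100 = 17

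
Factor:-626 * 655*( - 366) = 2^2*3^1 * 5^1 *61^1 * 131^1*313^1 = 150070980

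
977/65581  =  977/65581 = 0.01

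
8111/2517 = 3 + 560/2517 =3.22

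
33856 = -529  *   ( - 64)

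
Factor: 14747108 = 2^2 *43^1*83^1*1033^1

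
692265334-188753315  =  503512019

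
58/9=6 + 4/9 = 6.44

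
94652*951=90014052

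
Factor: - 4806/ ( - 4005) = 6/5  =  2^1*3^1*5^(  -  1)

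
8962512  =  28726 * 312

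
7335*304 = 2229840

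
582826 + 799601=1382427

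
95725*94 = 8998150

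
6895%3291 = 313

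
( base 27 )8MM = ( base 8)14460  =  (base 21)ed1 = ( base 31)6m0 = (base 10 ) 6448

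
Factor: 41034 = 2^1*3^1*7^1*977^1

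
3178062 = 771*4122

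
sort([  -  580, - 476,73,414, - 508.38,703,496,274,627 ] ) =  [ - 580, -508.38, - 476,  73, 274,414,496,627, 703]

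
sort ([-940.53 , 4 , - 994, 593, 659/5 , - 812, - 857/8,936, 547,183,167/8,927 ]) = [ - 994, - 940.53, - 812  ,-857/8,4, 167/8, 659/5 , 183,547,  593,927,936 ] 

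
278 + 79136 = 79414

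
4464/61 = 73 + 11/61= 73.18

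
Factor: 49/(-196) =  - 2^(-2) = - 1/4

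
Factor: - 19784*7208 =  - 142603072 = -2^6*17^1*53^1*2473^1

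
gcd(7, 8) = 1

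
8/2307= 8/2307= 0.00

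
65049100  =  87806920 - 22757820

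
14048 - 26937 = - 12889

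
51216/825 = 62 + 2/25  =  62.08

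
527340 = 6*87890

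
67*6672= 447024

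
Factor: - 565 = -5^1 * 113^1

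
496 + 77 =573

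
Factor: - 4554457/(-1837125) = 3^(  -  2 )*  5^( - 3)*23^(  -  1)*71^(-1 ) * 739^1 * 6163^1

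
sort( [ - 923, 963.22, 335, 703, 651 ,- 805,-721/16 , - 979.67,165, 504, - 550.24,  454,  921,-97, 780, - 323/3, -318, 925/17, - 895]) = [ - 979.67,-923,- 895 ,-805, - 550.24,  -  318, -323/3, - 97,-721/16,925/17 , 165, 335, 454,504, 651, 703, 780, 921,963.22] 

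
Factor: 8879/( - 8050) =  - 2^( - 1)*5^(-2 ) * 7^(-1)*13^1 * 23^ ( - 1)*683^1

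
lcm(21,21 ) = 21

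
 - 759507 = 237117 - 996624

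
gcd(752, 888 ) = 8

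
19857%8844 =2169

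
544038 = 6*90673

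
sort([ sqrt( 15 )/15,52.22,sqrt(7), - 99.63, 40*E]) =[ - 99.63,sqrt(15 )/15, sqrt( 7 ), 52.22, 40*E ] 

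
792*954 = 755568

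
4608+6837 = 11445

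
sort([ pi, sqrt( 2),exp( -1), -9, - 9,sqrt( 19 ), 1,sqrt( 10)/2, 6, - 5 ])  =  [ - 9, - 9,- 5,  exp( - 1),1, sqrt( 2 ) , sqrt (10)/2,pi, sqrt( 19),6]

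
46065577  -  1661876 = 44403701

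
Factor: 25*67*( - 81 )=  - 3^4*5^2 *67^1 = - 135675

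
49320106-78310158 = - 28990052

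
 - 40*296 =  - 11840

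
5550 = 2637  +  2913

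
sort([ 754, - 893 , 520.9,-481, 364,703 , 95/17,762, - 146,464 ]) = [ - 893, - 481,-146, 95/17,364, 464 , 520.9, 703, 754 , 762]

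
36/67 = 36/67 = 0.54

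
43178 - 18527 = 24651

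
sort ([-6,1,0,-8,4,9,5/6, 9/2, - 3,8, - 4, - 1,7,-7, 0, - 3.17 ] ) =[ - 8, - 7, -6,-4,-3.17, - 3, - 1,0, 0,5/6,1,4, 9/2,  7,8,9]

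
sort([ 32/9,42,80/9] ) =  [32/9, 80/9,42]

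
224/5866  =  16/419=   0.04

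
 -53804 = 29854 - 83658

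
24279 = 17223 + 7056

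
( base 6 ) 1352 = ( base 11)2A4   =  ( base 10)356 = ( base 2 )101100100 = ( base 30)bq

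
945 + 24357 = 25302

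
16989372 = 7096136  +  9893236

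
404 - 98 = 306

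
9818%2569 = 2111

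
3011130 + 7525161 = 10536291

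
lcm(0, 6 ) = 0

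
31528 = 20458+11070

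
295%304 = 295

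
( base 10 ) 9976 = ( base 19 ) 18C1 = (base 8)23370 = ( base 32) 9no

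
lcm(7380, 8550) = 701100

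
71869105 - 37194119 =34674986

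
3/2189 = 3/2189 =0.00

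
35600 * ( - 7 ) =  - 249200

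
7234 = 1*7234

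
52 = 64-12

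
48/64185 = 16/21395 = 0.00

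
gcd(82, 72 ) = 2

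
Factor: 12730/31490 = 19/47 = 19^1* 47^ ( - 1)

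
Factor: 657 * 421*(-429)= - 118660113 = - 3^3*11^1*13^1*73^1*421^1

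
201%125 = 76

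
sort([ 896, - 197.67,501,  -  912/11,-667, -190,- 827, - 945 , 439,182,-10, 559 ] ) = [ - 945,-827, - 667,- 197.67, - 190 ,  -  912/11 ,  -  10,182,439,501, 559, 896]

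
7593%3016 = 1561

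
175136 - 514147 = - 339011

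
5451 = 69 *79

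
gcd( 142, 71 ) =71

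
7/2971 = 7/2971 = 0.00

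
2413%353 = 295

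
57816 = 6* 9636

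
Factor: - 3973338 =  -2^1  *  3^2*107^1*2063^1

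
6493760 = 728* 8920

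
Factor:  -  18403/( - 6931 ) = 77/29 = 7^1*11^1*29^ (- 1)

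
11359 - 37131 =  - 25772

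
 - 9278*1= - 9278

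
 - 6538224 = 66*(  -  99064)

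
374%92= 6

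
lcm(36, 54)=108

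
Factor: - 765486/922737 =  - 258/311 = - 2^1*3^1* 43^1*311^( - 1) 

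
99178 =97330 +1848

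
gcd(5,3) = 1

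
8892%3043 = 2806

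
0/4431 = 0 = 0.00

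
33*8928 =294624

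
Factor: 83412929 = 83412929^1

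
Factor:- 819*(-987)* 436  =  352441908 = 2^2 * 3^3*7^2 * 13^1 * 47^1 * 109^1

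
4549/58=78+25/58 = 78.43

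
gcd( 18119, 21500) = 1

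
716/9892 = 179/2473 =0.07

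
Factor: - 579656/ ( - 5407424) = 6587/61448 = 2^(-3)*7^1*941^1  *7681^( - 1)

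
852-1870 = -1018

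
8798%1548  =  1058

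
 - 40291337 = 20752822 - 61044159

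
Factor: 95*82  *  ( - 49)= -381710 = - 2^1 * 5^1*7^2*19^1*41^1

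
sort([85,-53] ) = [ - 53, 85]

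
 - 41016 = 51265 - 92281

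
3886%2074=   1812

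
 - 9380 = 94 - 9474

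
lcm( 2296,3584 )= 146944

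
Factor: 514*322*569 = 2^2*7^1*23^1 * 257^1*569^1 = 94174052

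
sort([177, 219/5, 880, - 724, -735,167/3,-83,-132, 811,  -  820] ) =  [ - 820, - 735 , - 724, - 132, - 83, 219/5,167/3, 177,811,880]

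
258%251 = 7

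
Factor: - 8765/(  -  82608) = 2^( - 4 )*3^( - 1)*5^1*1721^( - 1 ) *1753^1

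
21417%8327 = 4763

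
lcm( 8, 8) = 8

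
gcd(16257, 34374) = 3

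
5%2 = 1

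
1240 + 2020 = 3260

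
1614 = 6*269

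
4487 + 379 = 4866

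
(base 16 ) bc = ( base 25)7D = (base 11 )161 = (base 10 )188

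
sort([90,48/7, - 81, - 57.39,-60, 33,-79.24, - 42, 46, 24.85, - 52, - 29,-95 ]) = [ - 95, - 81, -79.24, - 60, - 57.39, - 52, - 42, - 29, 48/7,24.85,33, 46, 90]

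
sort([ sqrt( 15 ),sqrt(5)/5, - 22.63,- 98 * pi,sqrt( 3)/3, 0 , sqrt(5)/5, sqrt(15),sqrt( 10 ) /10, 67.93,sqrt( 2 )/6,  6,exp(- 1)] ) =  [ - 98*pi,  -  22.63, 0, sqrt( 2)/6, sqrt( 10)/10,exp( - 1) , sqrt(5) /5, sqrt(5)/5,  sqrt(3)/3, sqrt( 15),  sqrt(15), 6 , 67.93 ]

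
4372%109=12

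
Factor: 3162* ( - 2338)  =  -2^2 *3^1* 7^1*17^1 * 31^1*167^1 = - 7392756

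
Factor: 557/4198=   2^ ( - 1 ) * 557^1 * 2099^( - 1 )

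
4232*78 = 330096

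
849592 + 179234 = 1028826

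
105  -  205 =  - 100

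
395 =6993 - 6598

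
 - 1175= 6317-7492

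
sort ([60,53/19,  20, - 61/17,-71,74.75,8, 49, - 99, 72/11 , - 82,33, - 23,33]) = [-99, - 82, - 71, - 23 , - 61/17, 53/19, 72/11, 8 , 20,33,33 , 49,60,  74.75]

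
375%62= 3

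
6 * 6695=40170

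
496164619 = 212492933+283671686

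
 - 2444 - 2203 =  - 4647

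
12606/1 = 12606=12606.00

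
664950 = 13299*50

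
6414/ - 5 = -6414/5= - 1282.80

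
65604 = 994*66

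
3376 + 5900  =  9276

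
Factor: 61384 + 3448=64832 =2^6*1013^1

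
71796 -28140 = 43656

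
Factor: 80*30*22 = 52800 = 2^6*3^1*5^2 * 11^1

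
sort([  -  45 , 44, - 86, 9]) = [ - 86, - 45, 9,44]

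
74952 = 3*24984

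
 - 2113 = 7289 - 9402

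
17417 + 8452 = 25869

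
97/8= 12+1/8 = 12.12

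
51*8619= 439569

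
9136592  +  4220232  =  13356824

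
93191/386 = 241 + 165/386 = 241.43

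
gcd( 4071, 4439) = 23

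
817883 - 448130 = 369753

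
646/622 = 323/311= 1.04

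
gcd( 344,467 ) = 1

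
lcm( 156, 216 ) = 2808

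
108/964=27/241  =  0.11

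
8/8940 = 2/2235 = 0.00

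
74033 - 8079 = 65954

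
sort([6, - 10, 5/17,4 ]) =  [  -  10,  5/17,4,6]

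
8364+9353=17717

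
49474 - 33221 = 16253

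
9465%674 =29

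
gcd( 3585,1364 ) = 1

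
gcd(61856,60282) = 2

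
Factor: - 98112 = -2^6*3^1*7^1*73^1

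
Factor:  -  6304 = - 2^5*197^1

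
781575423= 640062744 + 141512679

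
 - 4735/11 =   -  431 + 6/11  =  - 430.45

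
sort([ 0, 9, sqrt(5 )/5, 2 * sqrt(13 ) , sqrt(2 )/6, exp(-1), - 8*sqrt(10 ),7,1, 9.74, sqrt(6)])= [ - 8*sqrt( 10 ),0, sqrt( 2 ) /6, exp(  -  1 ), sqrt(5) /5, 1, sqrt(6), 7,  2*sqrt( 13 ), 9,9.74 ]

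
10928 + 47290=58218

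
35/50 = 7/10 = 0.70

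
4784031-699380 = 4084651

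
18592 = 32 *581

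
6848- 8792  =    -  1944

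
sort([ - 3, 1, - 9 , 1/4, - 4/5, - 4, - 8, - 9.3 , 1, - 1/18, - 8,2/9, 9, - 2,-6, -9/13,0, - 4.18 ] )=[-9.3, - 9, - 8, - 8 ,- 6,- 4.18,-4, - 3,  -  2, - 4/5, - 9/13, - 1/18,0,2/9,1/4,1,1,9] 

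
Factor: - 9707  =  -17^1*571^1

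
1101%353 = 42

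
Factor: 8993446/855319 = 2^1*7^1*11^2 *353^ ( - 1 )*2423^ ( - 1 )*5309^1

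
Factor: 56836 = 2^2*13^1*1093^1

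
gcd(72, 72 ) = 72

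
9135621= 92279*99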